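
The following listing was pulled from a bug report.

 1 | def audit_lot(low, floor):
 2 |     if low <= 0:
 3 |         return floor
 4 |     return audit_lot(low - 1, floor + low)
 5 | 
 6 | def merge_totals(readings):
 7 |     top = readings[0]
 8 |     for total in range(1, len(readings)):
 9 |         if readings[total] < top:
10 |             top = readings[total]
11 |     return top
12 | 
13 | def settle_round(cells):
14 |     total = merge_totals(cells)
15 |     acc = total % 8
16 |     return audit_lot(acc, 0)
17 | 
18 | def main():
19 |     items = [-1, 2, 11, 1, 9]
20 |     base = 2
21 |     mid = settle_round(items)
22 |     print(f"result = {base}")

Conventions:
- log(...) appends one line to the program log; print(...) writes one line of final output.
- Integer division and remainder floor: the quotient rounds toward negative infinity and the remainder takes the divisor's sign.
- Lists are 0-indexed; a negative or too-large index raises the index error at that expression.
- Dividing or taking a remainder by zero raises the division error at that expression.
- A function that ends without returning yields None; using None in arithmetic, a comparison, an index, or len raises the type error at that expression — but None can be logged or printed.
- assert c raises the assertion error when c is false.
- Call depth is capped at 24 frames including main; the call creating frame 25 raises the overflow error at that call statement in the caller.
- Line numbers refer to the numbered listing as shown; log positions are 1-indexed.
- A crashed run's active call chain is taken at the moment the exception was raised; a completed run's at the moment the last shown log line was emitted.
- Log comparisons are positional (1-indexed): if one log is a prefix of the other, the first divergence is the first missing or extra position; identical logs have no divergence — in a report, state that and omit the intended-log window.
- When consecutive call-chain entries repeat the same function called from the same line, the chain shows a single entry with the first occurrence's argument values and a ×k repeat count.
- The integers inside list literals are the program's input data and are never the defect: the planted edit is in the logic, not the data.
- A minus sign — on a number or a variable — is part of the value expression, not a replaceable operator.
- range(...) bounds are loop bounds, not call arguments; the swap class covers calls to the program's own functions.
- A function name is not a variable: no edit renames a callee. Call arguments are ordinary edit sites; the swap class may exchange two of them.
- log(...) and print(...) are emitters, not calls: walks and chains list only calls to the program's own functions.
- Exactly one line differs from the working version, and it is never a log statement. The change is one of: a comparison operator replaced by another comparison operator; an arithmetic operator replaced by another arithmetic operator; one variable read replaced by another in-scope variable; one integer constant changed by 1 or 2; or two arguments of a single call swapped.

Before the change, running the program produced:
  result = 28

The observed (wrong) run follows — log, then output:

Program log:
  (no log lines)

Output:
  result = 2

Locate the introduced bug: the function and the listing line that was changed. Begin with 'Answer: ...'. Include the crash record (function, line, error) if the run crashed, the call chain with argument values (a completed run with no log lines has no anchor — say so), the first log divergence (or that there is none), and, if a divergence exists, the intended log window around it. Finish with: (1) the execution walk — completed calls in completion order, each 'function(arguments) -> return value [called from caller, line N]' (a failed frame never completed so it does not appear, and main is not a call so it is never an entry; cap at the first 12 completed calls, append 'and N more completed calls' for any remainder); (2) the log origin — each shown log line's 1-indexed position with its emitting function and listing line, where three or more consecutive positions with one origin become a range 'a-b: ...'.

Answer: the defect is in main at line 22.
The tell: No log line changed; the fault shows up purely in the output.
Call chain: (no anchor — the run completed with no log lines).
First divergence: none — the logs agree in full.
Execution walk:
  merge_totals([-1, 2, 11, 1, 9]) -> -1  [called from settle_round, line 14]
  audit_lot(0, 28) -> 28  [called from audit_lot, line 4]
  audit_lot(1, 27) -> 28  [called from audit_lot, line 4]
  audit_lot(2, 25) -> 28  [called from audit_lot, line 4]
  audit_lot(3, 22) -> 28  [called from audit_lot, line 4]
  audit_lot(4, 18) -> 28  [called from audit_lot, line 4]
  audit_lot(5, 13) -> 28  [called from audit_lot, line 4]
  audit_lot(6, 7) -> 28  [called from audit_lot, line 4]
  audit_lot(7, 0) -> 28  [called from settle_round, line 16]
  settle_round([-1, 2, 11, 1, 9]) -> 28  [called from main, line 21]
Origin of each log line:
  (no log lines)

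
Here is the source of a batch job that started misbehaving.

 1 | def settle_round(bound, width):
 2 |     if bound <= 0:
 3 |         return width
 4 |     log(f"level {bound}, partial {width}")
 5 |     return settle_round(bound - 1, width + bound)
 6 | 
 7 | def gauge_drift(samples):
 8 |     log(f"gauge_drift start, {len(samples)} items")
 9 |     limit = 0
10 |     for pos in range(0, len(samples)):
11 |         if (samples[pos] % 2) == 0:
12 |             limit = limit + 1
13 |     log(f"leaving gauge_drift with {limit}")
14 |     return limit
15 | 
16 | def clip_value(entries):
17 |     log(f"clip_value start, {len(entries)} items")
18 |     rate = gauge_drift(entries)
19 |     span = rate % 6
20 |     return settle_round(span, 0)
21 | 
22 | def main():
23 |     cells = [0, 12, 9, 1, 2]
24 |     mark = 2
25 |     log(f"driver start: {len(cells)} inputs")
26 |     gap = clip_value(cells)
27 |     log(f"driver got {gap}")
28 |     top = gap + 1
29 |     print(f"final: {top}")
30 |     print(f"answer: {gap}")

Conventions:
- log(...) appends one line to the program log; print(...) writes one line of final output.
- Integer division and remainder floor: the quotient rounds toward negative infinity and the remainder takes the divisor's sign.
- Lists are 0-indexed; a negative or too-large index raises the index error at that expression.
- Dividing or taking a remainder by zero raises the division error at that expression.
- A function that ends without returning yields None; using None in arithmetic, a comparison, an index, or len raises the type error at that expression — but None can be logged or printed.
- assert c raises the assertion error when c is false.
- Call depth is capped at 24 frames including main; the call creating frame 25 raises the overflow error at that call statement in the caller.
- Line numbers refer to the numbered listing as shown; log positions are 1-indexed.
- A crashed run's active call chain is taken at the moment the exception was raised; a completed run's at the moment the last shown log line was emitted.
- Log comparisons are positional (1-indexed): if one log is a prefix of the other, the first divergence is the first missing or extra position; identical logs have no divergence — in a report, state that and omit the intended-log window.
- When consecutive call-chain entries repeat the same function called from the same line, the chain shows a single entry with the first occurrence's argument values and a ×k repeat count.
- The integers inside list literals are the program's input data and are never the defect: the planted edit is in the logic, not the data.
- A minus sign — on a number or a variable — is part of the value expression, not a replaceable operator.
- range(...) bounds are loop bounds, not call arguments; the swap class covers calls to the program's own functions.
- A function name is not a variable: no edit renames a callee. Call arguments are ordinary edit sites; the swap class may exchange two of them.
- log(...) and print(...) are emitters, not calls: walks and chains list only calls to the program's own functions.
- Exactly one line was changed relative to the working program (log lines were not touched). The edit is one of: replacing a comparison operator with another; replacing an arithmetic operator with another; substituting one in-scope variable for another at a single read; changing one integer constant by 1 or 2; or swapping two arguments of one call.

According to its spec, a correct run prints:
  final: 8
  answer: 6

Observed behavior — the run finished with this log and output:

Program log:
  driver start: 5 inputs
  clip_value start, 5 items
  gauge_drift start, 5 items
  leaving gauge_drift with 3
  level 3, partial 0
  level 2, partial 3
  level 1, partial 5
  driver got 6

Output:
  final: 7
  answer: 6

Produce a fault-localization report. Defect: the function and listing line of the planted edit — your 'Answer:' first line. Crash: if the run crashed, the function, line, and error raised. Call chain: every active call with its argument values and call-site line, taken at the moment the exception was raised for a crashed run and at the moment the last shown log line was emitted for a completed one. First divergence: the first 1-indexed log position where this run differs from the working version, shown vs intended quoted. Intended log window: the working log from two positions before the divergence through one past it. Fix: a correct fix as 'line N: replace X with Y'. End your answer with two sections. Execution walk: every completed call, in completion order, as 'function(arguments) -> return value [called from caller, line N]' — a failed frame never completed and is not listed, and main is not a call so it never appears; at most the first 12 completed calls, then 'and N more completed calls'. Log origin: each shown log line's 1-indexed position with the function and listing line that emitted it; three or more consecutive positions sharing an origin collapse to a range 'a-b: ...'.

Answer: the defect is in main at line 28.
Key observation: Nothing in the log betrays the bug — only the output does.
Call chain: main.
First divergence: none — the logs agree in full.
Execution walk:
  gauge_drift([0, 12, 9, 1, 2]) -> 3  [called from clip_value, line 18]
  settle_round(0, 6) -> 6  [called from settle_round, line 5]
  settle_round(1, 5) -> 6  [called from settle_round, line 5]
  settle_round(2, 3) -> 6  [called from settle_round, line 5]
  settle_round(3, 0) -> 6  [called from clip_value, line 20]
  clip_value([0, 12, 9, 1, 2]) -> 6  [called from main, line 26]
Log origin:
  1: emitted by main (line 25)
  2: emitted by clip_value (line 17)
  3: emitted by gauge_drift (line 8)
  4: emitted by gauge_drift (line 13)
  5-7: emitted by settle_round (line 4)
  8: emitted by main (line 27)
A correct fix: line 28: replace `1` with `2`.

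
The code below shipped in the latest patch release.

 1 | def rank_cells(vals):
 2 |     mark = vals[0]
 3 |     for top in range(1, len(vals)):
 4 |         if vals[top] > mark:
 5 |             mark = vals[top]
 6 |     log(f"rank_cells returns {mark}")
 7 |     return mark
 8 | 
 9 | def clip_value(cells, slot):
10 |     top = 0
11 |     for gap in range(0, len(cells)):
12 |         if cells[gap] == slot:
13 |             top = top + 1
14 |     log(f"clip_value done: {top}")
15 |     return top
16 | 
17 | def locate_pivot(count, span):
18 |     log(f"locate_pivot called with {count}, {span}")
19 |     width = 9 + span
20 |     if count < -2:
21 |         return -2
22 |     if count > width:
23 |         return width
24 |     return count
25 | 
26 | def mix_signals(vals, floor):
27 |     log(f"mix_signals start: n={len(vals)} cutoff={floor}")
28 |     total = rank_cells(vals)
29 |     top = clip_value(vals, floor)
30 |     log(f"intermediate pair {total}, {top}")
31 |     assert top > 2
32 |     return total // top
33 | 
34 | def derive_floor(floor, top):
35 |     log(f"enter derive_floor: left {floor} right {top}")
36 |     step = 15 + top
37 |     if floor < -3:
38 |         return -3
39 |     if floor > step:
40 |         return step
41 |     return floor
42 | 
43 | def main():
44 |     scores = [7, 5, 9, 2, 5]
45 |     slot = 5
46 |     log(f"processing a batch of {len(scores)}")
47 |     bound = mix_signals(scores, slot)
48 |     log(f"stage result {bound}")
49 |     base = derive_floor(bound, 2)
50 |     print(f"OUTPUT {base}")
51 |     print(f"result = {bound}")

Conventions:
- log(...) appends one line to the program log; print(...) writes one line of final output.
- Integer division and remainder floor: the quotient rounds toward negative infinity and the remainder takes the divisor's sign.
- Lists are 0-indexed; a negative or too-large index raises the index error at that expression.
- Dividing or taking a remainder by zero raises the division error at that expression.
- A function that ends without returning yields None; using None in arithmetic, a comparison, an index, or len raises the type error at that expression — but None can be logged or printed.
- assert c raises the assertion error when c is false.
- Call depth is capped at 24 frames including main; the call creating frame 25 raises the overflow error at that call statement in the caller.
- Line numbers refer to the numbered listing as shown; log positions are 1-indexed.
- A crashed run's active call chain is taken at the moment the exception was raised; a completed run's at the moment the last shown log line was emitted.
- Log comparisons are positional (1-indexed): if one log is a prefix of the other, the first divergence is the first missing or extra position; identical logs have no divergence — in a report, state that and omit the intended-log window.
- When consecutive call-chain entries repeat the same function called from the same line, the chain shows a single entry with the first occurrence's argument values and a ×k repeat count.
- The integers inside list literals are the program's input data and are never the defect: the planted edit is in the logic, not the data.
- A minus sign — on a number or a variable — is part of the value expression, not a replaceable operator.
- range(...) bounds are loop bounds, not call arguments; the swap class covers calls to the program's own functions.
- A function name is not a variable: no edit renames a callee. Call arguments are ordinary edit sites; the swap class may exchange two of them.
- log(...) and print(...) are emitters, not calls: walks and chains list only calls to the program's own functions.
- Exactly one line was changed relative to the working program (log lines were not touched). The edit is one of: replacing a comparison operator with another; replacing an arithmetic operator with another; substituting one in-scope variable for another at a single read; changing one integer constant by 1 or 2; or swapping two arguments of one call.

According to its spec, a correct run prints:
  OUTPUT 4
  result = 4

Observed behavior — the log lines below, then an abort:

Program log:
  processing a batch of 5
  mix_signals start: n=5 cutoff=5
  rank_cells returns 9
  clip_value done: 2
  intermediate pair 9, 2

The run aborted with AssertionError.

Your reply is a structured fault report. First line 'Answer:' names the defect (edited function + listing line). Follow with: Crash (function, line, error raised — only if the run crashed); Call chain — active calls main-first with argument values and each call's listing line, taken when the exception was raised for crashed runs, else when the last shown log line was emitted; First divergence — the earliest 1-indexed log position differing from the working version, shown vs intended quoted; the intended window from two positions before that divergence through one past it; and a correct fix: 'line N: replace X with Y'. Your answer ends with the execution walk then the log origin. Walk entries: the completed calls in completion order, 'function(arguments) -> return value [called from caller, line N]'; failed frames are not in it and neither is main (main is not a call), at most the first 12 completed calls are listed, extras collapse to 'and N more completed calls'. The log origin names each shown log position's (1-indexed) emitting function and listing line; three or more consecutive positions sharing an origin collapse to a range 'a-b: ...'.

Answer: the defect is in mix_signals at line 31.
The tell: The shown log is a 5-line prefix of the intended one, whose next entry is 'stage result 4'.
Crash: mix_signals, line 31, AssertionError.
Call chain: main -> mix_signals([7, 5, 9, 2, 5], 5) (called at line 47).
First divergence: position 6 — the faulty run's log ends after 5 lines; the working version continues with 'stage result 4'.
Intended log window:
  4: clip_value done: 2
  5: intermediate pair 9, 2
  6: stage result 4
  7: enter derive_floor: left 4 right 2
Execution walk:
  rank_cells([7, 5, 9, 2, 5]) -> 9  [called from mix_signals, line 28]
  clip_value([7, 5, 9, 2, 5], 5) -> 2  [called from mix_signals, line 29]
Origin of each log line:
  1: emitted by main (line 46)
  2: emitted by mix_signals (line 27)
  3: emitted by rank_cells (line 6)
  4: emitted by clip_value (line 14)
  5: emitted by mix_signals (line 30)
A correct fix: line 31: replace `2` with `0`.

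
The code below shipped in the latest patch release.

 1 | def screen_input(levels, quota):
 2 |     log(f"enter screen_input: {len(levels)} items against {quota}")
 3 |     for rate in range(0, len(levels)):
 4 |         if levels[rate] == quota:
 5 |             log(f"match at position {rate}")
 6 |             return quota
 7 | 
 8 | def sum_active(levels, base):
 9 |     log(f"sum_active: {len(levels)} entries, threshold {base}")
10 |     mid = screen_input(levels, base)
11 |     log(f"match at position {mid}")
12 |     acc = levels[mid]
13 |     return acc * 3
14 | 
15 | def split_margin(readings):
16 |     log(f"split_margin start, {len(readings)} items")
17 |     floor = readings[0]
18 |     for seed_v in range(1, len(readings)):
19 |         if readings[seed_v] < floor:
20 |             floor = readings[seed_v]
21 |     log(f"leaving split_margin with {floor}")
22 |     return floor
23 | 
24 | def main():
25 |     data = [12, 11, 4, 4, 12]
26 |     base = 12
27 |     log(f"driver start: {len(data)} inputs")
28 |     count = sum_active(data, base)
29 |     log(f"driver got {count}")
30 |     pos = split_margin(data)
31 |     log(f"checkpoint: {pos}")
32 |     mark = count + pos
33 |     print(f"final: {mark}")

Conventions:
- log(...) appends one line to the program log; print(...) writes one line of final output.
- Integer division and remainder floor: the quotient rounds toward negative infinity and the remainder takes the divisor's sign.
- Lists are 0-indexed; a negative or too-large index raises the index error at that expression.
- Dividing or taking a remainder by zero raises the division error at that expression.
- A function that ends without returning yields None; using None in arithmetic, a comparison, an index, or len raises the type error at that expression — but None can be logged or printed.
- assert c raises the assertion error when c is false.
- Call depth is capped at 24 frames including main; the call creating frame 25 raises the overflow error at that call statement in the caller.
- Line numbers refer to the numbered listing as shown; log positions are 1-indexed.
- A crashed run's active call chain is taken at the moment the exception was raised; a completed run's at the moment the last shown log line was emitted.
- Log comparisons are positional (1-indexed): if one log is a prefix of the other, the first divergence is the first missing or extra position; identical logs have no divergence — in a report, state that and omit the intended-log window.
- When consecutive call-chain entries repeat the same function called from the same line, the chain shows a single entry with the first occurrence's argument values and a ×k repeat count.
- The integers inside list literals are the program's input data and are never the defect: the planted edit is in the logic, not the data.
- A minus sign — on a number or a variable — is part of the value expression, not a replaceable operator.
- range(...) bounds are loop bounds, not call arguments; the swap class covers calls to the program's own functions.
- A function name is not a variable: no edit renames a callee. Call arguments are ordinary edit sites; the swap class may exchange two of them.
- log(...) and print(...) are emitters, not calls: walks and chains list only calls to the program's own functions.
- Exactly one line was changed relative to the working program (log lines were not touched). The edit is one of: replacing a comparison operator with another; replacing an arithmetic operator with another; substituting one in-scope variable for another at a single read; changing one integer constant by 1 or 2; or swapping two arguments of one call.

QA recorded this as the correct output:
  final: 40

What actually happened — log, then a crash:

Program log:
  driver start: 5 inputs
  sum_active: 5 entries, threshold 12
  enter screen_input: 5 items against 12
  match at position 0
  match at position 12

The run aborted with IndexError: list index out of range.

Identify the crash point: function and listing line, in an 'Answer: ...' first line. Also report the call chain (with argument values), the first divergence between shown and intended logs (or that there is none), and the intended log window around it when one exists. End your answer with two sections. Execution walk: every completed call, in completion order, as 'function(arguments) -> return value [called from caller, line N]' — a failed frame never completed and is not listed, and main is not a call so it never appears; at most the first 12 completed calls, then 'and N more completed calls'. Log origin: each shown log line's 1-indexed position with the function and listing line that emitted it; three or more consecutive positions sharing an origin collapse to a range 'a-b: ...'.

Answer: the error was raised in sum_active, line 12.
Key observation: The earliest visible damage is log position 5 — 'match at position 12' rather than the intended 'match at position 0'.
Call chain: main -> sum_active([12, 11, 4, 4, 12], 12) (called at line 28).
First divergence: at position 5 the run shows 'match at position 12' where the working version logs 'match at position 0'.
Intended log window:
  3: enter screen_input: 5 items against 12
  4: match at position 0
  5: match at position 0
  6: driver got 36
Execution walk:
  screen_input([12, 11, 4, 4, 12], 12) -> 12  [called from sum_active, line 10]
Log origin:
  1 — main, line 27
  2 — sum_active, line 9
  3 — screen_input, line 2
  4 — screen_input, line 5
  5 — sum_active, line 11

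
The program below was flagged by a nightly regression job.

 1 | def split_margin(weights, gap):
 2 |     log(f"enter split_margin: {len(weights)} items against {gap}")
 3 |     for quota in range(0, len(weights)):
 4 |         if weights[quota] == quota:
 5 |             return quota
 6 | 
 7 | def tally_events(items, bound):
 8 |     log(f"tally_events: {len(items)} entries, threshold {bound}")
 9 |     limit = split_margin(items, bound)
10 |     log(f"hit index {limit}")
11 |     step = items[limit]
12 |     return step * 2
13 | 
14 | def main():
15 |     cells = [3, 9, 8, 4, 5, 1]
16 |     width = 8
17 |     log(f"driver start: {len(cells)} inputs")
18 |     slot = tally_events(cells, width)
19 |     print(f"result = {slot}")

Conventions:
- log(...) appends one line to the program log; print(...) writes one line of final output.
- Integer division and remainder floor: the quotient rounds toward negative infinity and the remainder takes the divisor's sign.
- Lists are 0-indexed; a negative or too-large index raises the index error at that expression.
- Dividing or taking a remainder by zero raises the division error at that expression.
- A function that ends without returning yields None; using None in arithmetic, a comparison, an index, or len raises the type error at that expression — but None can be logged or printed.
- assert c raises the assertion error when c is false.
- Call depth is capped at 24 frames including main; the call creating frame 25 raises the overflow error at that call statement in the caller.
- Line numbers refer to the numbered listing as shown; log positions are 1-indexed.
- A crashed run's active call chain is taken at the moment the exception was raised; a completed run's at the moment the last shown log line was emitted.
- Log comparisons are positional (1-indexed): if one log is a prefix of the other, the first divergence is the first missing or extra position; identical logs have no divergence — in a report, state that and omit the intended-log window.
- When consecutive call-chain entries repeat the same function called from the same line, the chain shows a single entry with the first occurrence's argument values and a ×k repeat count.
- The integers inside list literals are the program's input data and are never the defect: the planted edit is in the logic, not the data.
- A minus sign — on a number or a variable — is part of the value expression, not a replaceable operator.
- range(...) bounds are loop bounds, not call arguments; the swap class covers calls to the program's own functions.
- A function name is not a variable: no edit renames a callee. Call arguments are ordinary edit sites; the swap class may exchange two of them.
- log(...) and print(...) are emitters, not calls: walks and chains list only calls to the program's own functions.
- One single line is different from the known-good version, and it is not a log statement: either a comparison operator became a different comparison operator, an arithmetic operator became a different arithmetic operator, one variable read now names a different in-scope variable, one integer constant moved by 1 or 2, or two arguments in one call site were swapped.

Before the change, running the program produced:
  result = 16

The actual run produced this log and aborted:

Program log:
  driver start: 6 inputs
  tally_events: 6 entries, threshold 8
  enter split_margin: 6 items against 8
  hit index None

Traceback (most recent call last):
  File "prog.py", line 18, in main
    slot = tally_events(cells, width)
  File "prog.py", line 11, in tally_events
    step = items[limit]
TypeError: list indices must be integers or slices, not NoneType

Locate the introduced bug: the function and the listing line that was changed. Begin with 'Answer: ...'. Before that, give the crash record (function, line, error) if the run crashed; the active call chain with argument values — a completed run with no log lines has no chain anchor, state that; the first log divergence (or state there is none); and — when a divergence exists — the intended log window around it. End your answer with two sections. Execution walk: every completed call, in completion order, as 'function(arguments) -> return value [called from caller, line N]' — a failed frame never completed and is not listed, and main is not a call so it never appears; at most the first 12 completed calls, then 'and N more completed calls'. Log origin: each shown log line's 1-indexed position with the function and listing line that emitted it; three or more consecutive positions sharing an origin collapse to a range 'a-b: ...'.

Answer: the defect is in split_margin at line 4.
Core observation: At log position 4 the runs split — shown 'hit index None', but the working version logs 'hit index 2'.
Crash: tally_events, line 11, TypeError.
Call chain: main -> tally_events([3, 9, 8, 4, 5, 1], 8) (called at line 18).
First divergence: position 4 — shown 'hit index None', intended 'hit index 2'.
Intended log window:
  2: tally_events: 6 entries, threshold 8
  3: enter split_margin: 6 items against 8
  4: hit index 2
Execution walk:
  split_margin([3, 9, 8, 4, 5, 1], 8) -> None  [called from tally_events, line 9]
Log origins:
  1 — main, line 17
  2 — tally_events, line 8
  3 — split_margin, line 2
  4 — tally_events, line 10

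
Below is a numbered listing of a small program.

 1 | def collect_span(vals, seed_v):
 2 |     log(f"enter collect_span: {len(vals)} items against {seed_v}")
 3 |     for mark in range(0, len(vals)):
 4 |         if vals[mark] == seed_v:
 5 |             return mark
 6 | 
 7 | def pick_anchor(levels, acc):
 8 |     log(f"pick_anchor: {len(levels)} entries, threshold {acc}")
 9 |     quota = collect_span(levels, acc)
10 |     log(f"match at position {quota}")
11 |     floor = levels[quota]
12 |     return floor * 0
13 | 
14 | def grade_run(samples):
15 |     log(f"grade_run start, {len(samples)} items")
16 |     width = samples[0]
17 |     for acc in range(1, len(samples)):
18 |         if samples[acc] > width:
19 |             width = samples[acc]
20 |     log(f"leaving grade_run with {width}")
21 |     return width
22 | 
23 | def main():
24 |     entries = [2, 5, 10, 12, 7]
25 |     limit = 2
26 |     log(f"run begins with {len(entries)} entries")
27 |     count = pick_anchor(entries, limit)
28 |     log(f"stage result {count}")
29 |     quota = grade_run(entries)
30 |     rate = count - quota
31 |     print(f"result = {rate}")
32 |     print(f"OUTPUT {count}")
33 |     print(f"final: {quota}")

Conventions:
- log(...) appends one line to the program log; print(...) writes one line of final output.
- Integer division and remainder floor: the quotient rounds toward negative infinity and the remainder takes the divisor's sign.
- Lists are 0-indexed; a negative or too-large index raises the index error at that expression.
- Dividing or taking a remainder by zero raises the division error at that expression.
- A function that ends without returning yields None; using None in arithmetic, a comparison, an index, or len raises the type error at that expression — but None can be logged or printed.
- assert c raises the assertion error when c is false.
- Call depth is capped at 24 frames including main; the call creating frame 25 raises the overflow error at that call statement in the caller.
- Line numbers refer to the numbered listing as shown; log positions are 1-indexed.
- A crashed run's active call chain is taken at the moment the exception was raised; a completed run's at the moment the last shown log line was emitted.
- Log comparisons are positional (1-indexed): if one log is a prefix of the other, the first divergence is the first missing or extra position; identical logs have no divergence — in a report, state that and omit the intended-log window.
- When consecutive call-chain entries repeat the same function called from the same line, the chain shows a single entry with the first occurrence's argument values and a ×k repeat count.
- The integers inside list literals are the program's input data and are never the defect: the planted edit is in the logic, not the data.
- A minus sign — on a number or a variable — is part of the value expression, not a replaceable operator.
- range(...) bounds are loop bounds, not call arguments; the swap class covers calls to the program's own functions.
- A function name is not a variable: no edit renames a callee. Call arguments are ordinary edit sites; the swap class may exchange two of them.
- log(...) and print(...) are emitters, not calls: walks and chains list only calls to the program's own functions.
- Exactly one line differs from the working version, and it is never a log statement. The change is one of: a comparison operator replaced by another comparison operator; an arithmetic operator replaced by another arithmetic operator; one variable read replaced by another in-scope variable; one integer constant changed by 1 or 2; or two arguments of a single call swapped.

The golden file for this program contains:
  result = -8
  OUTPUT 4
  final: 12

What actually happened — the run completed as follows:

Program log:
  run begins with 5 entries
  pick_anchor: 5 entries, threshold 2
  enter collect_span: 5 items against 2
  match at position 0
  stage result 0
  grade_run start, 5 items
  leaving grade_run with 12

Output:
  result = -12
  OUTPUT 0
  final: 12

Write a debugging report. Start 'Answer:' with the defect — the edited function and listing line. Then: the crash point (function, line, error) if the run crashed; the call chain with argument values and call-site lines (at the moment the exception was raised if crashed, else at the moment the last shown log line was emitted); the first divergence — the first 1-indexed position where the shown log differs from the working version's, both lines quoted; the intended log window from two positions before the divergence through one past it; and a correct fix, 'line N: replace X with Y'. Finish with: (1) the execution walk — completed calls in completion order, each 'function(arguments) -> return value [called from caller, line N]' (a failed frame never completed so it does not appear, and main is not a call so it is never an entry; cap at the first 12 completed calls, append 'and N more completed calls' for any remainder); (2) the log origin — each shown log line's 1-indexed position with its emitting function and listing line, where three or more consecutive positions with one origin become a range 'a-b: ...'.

Answer: the defect is in pick_anchor at line 12.
The tell: Log line 5 is where behavior first shows: 'stage result 0' appears instead of 'stage result 4'.
Call chain: main -> grade_run([2, 5, 10, 12, 7]) (called at line 29).
First divergence: position 5 — the shown line 'stage result 0' should read 'stage result 4'.
Intended log window:
  3: enter collect_span: 5 items against 2
  4: match at position 0
  5: stage result 4
  6: grade_run start, 5 items
Execution walk:
  collect_span([2, 5, 10, 12, 7], 2) -> 0  [called from pick_anchor, line 9]
  pick_anchor([2, 5, 10, 12, 7], 2) -> 0  [called from main, line 27]
  grade_run([2, 5, 10, 12, 7]) -> 12  [called from main, line 29]
Origin of each log line:
  1 — main, line 26
  2 — pick_anchor, line 8
  3 — collect_span, line 2
  4 — pick_anchor, line 10
  5 — main, line 28
  6 — grade_run, line 15
  7 — grade_run, line 20
A correct fix: line 12: replace `0` with `2`.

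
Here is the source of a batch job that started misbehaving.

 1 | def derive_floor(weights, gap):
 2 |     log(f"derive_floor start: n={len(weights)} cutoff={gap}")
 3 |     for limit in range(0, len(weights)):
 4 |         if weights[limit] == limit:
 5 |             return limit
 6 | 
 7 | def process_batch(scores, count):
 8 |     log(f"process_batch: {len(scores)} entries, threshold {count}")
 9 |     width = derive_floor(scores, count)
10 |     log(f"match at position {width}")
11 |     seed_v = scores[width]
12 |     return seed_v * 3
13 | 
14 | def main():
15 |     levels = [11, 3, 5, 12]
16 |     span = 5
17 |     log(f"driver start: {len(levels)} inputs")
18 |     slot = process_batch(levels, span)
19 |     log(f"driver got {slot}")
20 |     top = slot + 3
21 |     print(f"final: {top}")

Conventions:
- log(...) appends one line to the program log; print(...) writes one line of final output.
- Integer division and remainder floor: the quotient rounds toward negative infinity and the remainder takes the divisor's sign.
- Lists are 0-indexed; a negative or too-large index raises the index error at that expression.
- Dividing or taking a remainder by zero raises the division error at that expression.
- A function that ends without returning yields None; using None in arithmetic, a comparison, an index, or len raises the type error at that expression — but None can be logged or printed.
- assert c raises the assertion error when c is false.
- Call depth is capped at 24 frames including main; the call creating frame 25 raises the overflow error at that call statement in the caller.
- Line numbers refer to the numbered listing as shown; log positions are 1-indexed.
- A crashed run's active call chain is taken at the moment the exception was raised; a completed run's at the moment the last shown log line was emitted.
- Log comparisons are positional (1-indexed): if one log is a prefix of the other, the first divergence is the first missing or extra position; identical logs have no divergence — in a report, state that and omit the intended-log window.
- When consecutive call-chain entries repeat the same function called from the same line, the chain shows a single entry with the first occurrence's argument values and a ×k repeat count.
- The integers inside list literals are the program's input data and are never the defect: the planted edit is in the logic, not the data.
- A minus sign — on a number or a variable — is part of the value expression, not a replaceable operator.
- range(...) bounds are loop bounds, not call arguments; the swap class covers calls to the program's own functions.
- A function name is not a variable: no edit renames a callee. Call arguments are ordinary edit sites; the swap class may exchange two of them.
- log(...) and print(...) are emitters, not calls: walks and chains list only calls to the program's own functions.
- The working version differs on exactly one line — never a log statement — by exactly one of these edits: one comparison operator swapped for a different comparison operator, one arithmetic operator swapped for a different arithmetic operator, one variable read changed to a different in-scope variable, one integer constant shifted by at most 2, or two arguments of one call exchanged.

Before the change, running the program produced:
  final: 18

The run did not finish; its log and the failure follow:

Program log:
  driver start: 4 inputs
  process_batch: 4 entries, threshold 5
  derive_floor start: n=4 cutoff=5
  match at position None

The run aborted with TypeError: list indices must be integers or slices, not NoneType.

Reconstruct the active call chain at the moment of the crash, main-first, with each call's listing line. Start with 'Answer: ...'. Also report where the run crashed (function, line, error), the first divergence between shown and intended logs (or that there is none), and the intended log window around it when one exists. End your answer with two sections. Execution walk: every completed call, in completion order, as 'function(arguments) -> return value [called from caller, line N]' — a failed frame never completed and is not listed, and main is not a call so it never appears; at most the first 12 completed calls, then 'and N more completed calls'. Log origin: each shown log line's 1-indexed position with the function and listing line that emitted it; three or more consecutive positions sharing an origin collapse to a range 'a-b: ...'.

Answer: main -> process_batch (called at line 18).
The tell: Position 4 is the first bad log line: 'match at position None' should read 'match at position 2'.
Crash: process_batch, line 11, TypeError.
First divergence: at position 4 the run shows 'match at position None' where the working version logs 'match at position 2'.
Intended log window:
  2: process_batch: 4 entries, threshold 5
  3: derive_floor start: n=4 cutoff=5
  4: match at position 2
  5: driver got 15
Execution walk:
  derive_floor([11, 3, 5, 12], 5) -> None  [called from process_batch, line 9]
Log origin:
  1: emitted by main (line 17)
  2: emitted by process_batch (line 8)
  3: emitted by derive_floor (line 2)
  4: emitted by process_batch (line 10)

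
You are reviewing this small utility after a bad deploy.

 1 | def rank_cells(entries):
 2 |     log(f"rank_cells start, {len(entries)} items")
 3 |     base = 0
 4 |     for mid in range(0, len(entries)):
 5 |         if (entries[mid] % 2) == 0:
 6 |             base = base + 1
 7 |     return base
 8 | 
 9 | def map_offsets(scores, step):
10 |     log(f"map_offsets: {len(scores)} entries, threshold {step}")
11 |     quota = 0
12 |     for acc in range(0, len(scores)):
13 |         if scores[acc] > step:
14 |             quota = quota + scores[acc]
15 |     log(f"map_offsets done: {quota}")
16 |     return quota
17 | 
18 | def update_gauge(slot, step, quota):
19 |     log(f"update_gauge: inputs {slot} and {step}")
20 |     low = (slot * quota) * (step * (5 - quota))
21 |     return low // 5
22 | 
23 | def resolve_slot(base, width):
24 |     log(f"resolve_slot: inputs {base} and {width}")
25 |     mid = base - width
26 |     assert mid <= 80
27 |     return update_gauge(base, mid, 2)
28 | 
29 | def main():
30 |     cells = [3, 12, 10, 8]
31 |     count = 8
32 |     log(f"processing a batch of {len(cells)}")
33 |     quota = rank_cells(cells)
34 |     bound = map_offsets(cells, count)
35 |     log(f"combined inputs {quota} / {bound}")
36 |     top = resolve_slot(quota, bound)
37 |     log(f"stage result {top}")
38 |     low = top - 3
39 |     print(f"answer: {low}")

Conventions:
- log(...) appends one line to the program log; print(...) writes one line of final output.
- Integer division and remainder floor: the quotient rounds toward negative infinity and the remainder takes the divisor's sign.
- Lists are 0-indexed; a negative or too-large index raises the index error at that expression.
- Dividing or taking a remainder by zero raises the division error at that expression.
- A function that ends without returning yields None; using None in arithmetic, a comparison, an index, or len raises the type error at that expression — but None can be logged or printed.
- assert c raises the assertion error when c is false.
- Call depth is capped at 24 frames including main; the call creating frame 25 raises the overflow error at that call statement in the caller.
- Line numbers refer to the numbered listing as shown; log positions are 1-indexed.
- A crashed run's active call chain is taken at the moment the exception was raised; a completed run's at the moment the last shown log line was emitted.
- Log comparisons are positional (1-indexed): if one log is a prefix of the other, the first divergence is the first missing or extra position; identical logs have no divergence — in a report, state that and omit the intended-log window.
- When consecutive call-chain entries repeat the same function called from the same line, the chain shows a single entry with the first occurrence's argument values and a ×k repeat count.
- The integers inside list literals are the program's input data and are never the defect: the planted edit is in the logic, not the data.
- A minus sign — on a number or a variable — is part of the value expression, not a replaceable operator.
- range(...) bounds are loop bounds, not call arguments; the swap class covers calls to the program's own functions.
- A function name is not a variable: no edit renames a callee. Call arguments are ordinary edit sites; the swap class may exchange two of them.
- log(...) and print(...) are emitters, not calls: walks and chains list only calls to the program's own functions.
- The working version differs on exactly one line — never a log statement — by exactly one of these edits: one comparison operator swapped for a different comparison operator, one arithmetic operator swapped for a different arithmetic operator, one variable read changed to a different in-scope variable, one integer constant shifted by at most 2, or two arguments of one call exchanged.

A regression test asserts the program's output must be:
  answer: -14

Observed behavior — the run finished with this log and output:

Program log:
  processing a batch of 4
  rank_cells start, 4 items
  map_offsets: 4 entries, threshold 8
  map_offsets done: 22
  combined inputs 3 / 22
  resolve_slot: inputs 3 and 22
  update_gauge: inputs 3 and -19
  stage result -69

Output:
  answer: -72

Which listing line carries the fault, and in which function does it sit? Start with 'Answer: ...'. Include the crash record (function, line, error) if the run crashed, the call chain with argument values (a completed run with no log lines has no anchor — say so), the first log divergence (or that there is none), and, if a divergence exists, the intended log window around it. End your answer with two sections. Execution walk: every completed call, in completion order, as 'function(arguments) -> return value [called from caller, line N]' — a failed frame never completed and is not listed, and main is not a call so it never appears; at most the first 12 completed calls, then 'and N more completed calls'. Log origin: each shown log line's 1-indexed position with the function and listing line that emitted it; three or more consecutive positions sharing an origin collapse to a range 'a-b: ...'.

Answer: the defect is in update_gauge at line 20.
Core observation: The earliest visible damage is log position 8 — 'stage result -69' rather than the intended 'stage result -11'.
Call chain: main.
First divergence: position 8; shown 'stage result -69' vs intended 'stage result -11'.
Intended log window:
  6: resolve_slot: inputs 3 and 22
  7: update_gauge: inputs 3 and -19
  8: stage result -11
Execution walk:
  rank_cells([3, 12, 10, 8]) -> 3  [called from main, line 33]
  map_offsets([3, 12, 10, 8], 8) -> 22  [called from main, line 34]
  update_gauge(3, -19, 2) -> -69  [called from resolve_slot, line 27]
  resolve_slot(3, 22) -> -69  [called from main, line 36]
Log line origins:
  1 — main, line 32
  2 — rank_cells, line 2
  3 — map_offsets, line 10
  4 — map_offsets, line 15
  5 — main, line 35
  6 — resolve_slot, line 24
  7 — update_gauge, line 19
  8 — main, line 37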